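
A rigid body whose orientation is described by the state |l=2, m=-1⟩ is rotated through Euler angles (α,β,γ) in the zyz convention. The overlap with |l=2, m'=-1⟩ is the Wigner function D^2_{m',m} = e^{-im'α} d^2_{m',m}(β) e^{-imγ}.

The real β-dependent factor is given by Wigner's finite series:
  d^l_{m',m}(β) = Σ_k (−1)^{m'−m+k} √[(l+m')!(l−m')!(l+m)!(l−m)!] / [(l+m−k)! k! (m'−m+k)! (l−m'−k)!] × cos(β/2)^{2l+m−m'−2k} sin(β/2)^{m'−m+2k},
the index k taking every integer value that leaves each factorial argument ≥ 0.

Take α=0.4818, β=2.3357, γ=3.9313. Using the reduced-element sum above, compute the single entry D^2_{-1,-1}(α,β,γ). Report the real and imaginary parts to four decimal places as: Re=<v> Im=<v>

D^2_{-1,-1}(0.4818,2.3357,3.9313) = e^{-i·-1·0.4818}·d^2_{-1,-1}(2.3357)·e^{-i·-1·3.9313}. Compute d first:
With c≡cos(β/2)=0.392130 and s≡sin(β/2)=0.919910, N=[1·6·1·6]^{1/2}=6.000000
The bounds max(0,m−m')=0 and min(l+m,l−m')=1 give 2 terms
  k=0: (−1)^0·6.0000/(6)·0.3921^4·0.9199^0 = +0.023644
  k=1: (−1)^1·6.0000/(2)·0.3921^2·0.9199^2 = -0.390367
d^2_{-1,-1}(2.3357) = +0.023644 -0.390367 = -0.366723
Phases: e^{-i·(-1)·0.4818}=+0.886162+0.463375i, e^{-i·(-1)·3.9313}=-0.704053-0.710147i ⇒ D=+0.108125+0.350420i

Re=0.1081 Im=0.3504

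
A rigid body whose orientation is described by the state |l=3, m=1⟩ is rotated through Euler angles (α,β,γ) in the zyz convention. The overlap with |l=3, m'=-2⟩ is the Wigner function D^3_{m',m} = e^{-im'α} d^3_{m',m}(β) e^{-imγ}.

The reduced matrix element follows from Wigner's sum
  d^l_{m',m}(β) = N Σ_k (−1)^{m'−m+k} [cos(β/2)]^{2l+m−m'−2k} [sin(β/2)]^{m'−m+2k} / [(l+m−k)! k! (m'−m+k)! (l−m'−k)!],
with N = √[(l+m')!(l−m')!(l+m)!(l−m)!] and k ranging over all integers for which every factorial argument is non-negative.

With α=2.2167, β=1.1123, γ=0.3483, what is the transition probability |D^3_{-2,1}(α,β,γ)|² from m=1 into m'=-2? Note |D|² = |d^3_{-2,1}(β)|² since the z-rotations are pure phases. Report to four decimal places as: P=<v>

P=0.2115

Split into d^3_{-2,1}(β=1.1123) × two z-phases.
c=cos(1.1123/2)=0.849294, s=sin(1.1123/2)=0.527920; N=√[1·120·24·2]=75.894664
k: max(0,(1)−(-2))=3 … min(3+(1),3−(-2))=4
  k=3: (−1)^0·75.8947/(12)·0.8493^3·0.5279^3 = +0.570045
  k=4: (−1)^1·75.8947/(24)·0.8493^1·0.5279^5 = -0.110129
d^3_{-2,1}(1.1123) = +0.570045 -0.110129 = +0.459916
|D^3_{-2,1}|² = |d^3_{-2,1}(β)|² = (+0.459916)² = 0.211523 (the z-rotation phases have unit modulus)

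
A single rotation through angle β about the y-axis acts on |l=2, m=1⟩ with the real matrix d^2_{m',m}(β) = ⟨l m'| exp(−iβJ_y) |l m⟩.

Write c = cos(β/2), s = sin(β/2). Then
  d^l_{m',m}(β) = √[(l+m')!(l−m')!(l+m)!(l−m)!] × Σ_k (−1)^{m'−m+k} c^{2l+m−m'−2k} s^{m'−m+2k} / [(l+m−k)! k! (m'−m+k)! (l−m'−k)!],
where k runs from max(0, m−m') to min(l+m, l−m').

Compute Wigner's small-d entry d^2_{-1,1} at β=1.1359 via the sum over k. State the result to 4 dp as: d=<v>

d=0.5332

d^2_{-1,1}(β=1.1359) via Wigner's sum:
Half-angle: c=0.843005, s=0.537905. N=√(1·6·6·1)=6.000000
k∈{2,3} keeps every argument non-negative
  k=2: (−1)^0·6.0000/(2)·0.8430^2·0.5379^2 = +0.616869
  k=3: (−1)^1·6.0000/(6)·0.8430^0·0.5379^4 = -0.083719
d^2_{-1,1}(1.1359) = +0.616869 -0.083719 = +0.533151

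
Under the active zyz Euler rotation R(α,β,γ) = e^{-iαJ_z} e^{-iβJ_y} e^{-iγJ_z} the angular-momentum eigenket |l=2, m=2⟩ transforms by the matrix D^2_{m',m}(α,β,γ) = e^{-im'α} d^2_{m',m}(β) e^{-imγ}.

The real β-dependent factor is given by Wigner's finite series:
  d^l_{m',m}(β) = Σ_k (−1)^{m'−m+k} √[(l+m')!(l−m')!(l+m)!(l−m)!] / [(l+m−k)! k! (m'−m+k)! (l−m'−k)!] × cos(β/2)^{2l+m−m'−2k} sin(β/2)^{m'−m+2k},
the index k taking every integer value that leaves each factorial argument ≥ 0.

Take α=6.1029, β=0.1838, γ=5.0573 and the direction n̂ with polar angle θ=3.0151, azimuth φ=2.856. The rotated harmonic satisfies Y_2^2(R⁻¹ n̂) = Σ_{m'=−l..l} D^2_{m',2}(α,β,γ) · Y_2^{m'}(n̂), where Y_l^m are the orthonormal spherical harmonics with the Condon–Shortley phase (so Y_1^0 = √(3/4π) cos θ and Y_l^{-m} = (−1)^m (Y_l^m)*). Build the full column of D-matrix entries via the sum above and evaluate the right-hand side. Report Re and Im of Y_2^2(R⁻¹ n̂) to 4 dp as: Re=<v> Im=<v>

Re=-0.0013 Im=0.0003

Need the full column D^2_{m',2} for m'=−2..2 at α=6.1029, β=0.1838, γ=5.0573.
cos(β/2)=0.995780, sin(β/2)=0.091771
d^2_{-2,2}: single k=4 term ⇒ +0.000071;  D = -0.000035+0.000062i
d^2_{-1,2}: single k=3 term ⇒ +0.001539;  D = -0.000992+0.001177i
d^2_{0,2}: single k=2 term ⇒ +0.020456;  D = -0.015779+0.013018i
d^2_{1,2}: single k=1 term ⇒ +0.181228;  D = -0.158206+0.088398i
d^2_{2,2}: single k=0 term ⇒ +0.983227;  D = -0.930413+0.317912i
Y_2^{m'}(θ=3.0151,φ=2.856) and Σ D·Y over m':
  (-0.0000+0.0001i)·(+0.0052+0.0033i)  (-0.0010+0.0012i)·(+0.0928+0.0272i)  (-0.0158+0.0130i)·(+0.6157+0.0000i)  (-0.1582+0.0884i)·(-0.0928+0.0272i)  (-0.9304+0.3179i)·(+0.0052-0.0033i)
Y_2^2(R⁻¹ n̂) = -0.001327+0.000325i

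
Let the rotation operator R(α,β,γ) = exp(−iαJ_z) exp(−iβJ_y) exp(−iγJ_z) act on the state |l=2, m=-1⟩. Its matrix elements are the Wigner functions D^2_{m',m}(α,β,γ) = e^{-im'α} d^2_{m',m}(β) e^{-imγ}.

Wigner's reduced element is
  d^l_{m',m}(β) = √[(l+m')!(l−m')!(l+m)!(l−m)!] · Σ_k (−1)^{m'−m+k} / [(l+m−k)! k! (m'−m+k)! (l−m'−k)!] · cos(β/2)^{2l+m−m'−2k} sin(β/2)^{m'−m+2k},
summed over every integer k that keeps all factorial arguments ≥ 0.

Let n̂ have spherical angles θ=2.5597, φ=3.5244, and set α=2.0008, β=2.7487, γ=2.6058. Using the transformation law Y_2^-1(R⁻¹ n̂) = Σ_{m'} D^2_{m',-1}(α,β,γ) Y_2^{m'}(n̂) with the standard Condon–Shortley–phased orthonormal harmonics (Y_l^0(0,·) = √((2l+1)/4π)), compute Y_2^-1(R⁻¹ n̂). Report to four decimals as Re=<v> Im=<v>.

Re=0.0156 Im=0.3763

Need the full column D^2_{m',-1} for m'=−2..2 at α=2.0008, β=2.7487, γ=2.6058.
cos(β/2)=0.195185, sin(β/2)=0.980766
d^2_{-2,-1}: single k=1 term ⇒ +0.014586;  D = +0.013826+0.004647i
d^2_{-1,-1}: k∈[0..1] ⇒ +0.001451 -0.109938 = -0.108486;  D = +0.011455+0.107880i
d^2_{0,-1}: k∈[0..1] ⇒ -0.017864 +0.451044 = +0.433180;  D = -0.372476+0.221148i
d^2_{1,-1}: k∈[0..1] ⇒ +0.109938 -0.925257 = -0.815319;  D = -0.670602-0.463723i
d^2_{2,-1}: single k=0 term ⇒ -0.368276;  D = -0.064119+0.362652i
Y_2^{m'}(θ=2.5597,φ=3.5244) and Σ D·Y over m':
  (+0.0138+0.0046i)·(+0.0841-0.0809i)  (+0.0115+0.1079i)·(+0.3290-0.1325i)  (-0.3725+0.2211i)·(+0.3450+0.0000i)  (-0.6706-0.4637i)·(-0.3290-0.1325i)  (-0.0641+0.3627i)·(+0.0841+0.0809i)
Y_2^-1(R⁻¹ n̂) = +0.015606+0.376303i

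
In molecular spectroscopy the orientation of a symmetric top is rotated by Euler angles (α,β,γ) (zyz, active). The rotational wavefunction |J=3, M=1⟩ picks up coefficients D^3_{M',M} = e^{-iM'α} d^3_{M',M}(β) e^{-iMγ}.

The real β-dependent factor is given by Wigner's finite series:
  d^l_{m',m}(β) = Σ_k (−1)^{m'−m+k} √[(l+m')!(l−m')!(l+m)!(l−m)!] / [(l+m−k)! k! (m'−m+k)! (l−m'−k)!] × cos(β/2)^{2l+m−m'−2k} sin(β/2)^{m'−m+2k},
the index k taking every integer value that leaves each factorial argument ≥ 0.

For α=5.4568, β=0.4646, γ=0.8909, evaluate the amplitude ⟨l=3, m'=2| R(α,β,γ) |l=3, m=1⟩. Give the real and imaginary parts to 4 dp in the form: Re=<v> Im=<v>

First d^3_{2,1}(β=0.4646), then the phase factors e^{-i(2)α} and e^{-i(1)γ}:
Half-angle: c=0.973139, s=0.230216. N=√(120·1·24·2)=75.894664
k∈{0,1} keeps every argument non-negative
  k=0: (−1)^1·75.8947/(24)·0.9731^5·0.2302^1 = -0.635348
  k=1: (−1)^2·75.8947/(12)·0.9731^3·0.2302^3 = +0.071115
d^3_{2,1}(0.4646) = -0.635348 +0.071115 = -0.564232
D = (-0.081883+0.996642i)·(-0.564232)·(+0.628712-0.777638i) = -0.408248-0.389476i

Re=-0.4082 Im=-0.3895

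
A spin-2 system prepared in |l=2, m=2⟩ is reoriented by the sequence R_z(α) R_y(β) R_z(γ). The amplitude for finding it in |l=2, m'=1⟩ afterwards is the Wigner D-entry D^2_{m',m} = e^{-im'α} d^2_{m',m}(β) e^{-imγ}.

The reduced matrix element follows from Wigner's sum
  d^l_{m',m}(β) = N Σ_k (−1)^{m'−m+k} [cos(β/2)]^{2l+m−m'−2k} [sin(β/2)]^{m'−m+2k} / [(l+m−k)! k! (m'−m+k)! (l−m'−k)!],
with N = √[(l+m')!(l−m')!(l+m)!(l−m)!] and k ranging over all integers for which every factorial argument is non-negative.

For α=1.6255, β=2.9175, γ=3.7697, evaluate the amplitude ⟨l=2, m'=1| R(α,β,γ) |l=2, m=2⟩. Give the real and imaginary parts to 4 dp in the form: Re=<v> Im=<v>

First d^2_{1,2}(β=2.9175), then the phase factors e^{-i(1)α} and e^{-i(2)γ}:
Half-angle: c=0.111812, s=0.993729. N=√(6·1·24·1)=12.000000
The bounds max(0,m−m')=1 and min(l+m,l−m')=1 give 1 term
  k=1: (−1)^0·12.0000/(6)·0.1118^3·0.9937^1 = +0.002778
d^2_{1,2}(2.9175) = +0.002778
D = (-0.054676-0.998504i)·(+0.002778)·(+0.309419-0.950926i) = -0.002685-0.000714i

Re=-0.0027 Im=-0.0007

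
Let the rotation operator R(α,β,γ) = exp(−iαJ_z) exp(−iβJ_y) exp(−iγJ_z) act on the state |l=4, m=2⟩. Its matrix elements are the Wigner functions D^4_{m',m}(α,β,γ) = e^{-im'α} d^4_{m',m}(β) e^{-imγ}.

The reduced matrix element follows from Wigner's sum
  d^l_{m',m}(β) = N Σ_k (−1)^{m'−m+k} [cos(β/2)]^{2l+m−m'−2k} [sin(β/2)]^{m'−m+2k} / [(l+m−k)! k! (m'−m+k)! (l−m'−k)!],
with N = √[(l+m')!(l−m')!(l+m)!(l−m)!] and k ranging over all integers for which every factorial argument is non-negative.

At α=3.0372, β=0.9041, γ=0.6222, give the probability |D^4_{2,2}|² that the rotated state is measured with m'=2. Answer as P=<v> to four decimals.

Split into d^4_{2,2}(β=0.9041) × two z-phases.
Half-angle: c=0.899554, s=0.436811. N=√(720·2·720·2)=1440.000000
The bounds max(0,m−m')=0 and min(l+m,l−m')=2 give 3 terms
  k=0: (−1)^0·1440.0000/(1440)·0.8996^8·0.4368^0 = +0.428762
  k=1: (−1)^1·1440.0000/(120)·0.8996^6·0.4368^2 = -1.213192
  k=2: (−1)^2·1440.0000/(96)·0.8996^4·0.4368^4 = +0.357579
d^4_{2,2}(0.9041) = +0.428762 -1.213192 +0.357579 = -0.426851
|D^4_{2,2}|² = |d^4_{2,2}(β)|² = (-0.426851)² = 0.182202 (the z-rotation phases have unit modulus)

P=0.1822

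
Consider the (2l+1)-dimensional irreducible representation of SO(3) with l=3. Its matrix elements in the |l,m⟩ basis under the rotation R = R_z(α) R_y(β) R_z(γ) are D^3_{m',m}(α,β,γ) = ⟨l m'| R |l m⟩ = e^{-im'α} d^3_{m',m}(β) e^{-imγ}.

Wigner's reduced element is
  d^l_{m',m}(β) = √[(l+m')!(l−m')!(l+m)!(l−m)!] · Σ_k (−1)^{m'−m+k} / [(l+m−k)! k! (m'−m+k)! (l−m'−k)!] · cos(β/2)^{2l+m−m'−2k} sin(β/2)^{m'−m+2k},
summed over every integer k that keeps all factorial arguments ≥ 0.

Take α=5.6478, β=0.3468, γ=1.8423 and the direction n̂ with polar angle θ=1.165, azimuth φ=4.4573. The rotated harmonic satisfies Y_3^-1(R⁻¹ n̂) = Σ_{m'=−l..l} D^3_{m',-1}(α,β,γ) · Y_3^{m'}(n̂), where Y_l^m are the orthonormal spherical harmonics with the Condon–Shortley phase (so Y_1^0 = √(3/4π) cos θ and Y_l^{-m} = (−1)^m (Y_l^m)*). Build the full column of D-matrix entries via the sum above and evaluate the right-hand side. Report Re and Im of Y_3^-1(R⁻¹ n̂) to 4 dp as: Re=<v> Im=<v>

Re=-0.0526 Im=-0.0030

Need the full column D^3_{m',-1} for m'=−3..3 at α=5.6478, β=0.3468, γ=1.8423.
cos(β/2)=0.985004, sin(β/2)=0.172532
d^3_{-3,-1}: single k=2 term ⇒ +0.108527;  D = +0.108306-0.006925i
d^3_{-2,-1}: k∈[1..2] ⇒ +0.505895 -0.031042 = +0.474852;  D = +0.399386+0.256857i
d^3_{-1,-1}: k∈[0..2] ⇒ +0.913330 -0.224173 +0.005158 = +0.694315;  D = +0.247110+0.648853i
d^3_{0,-1}: k∈[0..2] ⇒ -0.554180 +0.051008 -0.000522 = -0.503694;  D = +0.135081-0.485243i
d^3_{1,-1}: k∈[0..2] ⇒ +0.168130 -0.006878 +0.000026 = +0.161278;  D = -0.127021+0.099379i
d^3_{2,-1}: k∈[0..1] ⇒ -0.031042 +0.000476 = -0.030566;  D = +0.030554-0.000872i
d^3_{3,-1}: single k=0 term ⇒ +0.003330;  D = -0.002735-0.001899i
Y_3^{m'}(θ=1.165,φ=4.4573) and Σ D·Y over m':
  (+0.1083-0.0069i)·(+0.2242-0.2334i)  (+0.3994+0.2569i)·(-0.2972-0.1663i)  (+0.2471+0.6489i)·(+0.0165-0.0635i)  (+0.1351-0.4852i)·(-0.3272+0.0000i)  (-0.1270+0.0994i)·(-0.0165-0.0635i)  (+0.0306-0.0009i)·(-0.2972+0.1663i)  (-0.0027-0.0019i)·(-0.2242-0.2334i)
Y_3^-1(R⁻¹ n̂) = -0.052601-0.002959i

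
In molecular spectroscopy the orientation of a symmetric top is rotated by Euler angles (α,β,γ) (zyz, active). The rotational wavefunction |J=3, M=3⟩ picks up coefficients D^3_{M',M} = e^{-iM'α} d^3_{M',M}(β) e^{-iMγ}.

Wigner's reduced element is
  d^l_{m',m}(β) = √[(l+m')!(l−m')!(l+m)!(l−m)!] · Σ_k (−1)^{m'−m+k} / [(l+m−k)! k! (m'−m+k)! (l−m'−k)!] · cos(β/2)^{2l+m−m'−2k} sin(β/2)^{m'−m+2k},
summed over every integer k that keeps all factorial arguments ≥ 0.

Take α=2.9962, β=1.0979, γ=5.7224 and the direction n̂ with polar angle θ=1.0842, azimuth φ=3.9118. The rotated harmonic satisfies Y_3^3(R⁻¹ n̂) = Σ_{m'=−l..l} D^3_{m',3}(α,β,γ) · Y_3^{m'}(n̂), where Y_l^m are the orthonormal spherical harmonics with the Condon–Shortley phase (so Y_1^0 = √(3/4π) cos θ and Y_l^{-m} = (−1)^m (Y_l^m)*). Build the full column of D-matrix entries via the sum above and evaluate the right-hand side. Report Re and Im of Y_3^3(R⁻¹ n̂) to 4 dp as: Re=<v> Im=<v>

Re=-0.1058 Im=-0.1155

Need the full column D^3_{m',3} for m'=−3..3 at α=2.9962, β=1.0979, γ=5.7224.
cos(β/2)=0.853073, sin(β/2)=0.521792
d^3_{-3,3}: single k=6 term ⇒ +0.020183;  D = -0.006437-0.019129i
d^3_{-2,3}: single k=5 term ⇒ +0.080825;  D = +0.014409+0.079531i
d^3_{-1,3}: single k=4 term ⇒ +0.208933;  D = -0.007067-0.208813i
d^3_{0,3}: single k=3 term ⇒ +0.394426;  D = -0.043911+0.391974i
d^3_{1,3}: single k=2 term ⇒ +0.558450;  D = +0.141921-0.540116i
d^3_{2,3}: single k=1 term ⇒ +0.577436;  D = -0.226111+0.531325i
d^3_{3,3}: single k=0 term ⇒ +0.385405;  D = +0.200702-0.329022i
Y_3^{m'}(θ=1.0842,φ=3.9118) and Σ D·Y over m':
  (-0.0064-0.0191i)·(+0.1943+0.2128i)  (+0.0144+0.0795i)·(+0.0113-0.3732i)  (-0.0071-0.2088i)·(-0.0191+0.0186i)  (-0.0439+0.3920i)·(-0.3327+0.0000i)  (+0.1419-0.5401i)·(+0.0191+0.0186i)  (-0.2261+0.5313i)·(+0.0113+0.3732i)  (+0.2007-0.3290i)·(-0.1943+0.2128i)
Y_3^3(R⁻¹ n̂) = -0.105800-0.115550i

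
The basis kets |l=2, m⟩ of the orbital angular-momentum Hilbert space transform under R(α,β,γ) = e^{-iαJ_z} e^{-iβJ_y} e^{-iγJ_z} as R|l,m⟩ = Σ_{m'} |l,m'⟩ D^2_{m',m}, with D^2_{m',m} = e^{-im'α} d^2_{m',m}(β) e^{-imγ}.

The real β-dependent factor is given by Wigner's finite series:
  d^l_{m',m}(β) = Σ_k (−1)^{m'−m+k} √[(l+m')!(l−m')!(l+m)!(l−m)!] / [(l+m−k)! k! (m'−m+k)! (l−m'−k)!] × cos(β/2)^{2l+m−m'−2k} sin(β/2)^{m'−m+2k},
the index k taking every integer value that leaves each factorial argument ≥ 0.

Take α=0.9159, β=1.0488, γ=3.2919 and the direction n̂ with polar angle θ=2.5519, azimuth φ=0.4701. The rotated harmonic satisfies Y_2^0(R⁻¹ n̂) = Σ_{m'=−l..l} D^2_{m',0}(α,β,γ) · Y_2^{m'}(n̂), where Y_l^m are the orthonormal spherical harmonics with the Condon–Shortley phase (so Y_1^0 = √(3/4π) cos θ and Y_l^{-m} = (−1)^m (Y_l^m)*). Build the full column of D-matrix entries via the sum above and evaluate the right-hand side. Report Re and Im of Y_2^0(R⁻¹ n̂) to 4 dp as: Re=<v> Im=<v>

Re=-0.3150 Im=0.0000

Need the full column D^2_{m',0} for m'=−2..2 at α=0.9159, β=1.0488, γ=3.2919.
cos(β/2)=0.865625, sin(β/2)=0.500694
d^2_{-2,0}: single k=2 term ⇒ +0.460128;  D = -0.118736+0.444544i
d^2_{-1,0}: k∈[1..2] ⇒ +0.795493 -0.266147 = +0.529346;  D = +0.322413+0.419830i
d^2_{0,0}: k∈[0..2] ⇒ +0.561459 -0.751386 +0.062848 = -0.127080;  D = -0.127080+0.000000i
d^2_{1,0}: k∈[0..1] ⇒ -0.795493 +0.266147 = -0.529346;  D = -0.322413+0.419830i
d^2_{2,0}: single k=0 term ⇒ +0.460128;  D = -0.118736-0.444544i
Y_2^{m'}(θ=2.5519,φ=0.4701) and Σ D·Y over m':
  (-0.1187+0.4445i)·(+0.0704-0.0965i)  (+0.3224+0.4198i)·(-0.3183+0.1617i)  (-0.1271+0.0000i)·(+0.3382+0.0000i)  (-0.3224+0.4198i)·(+0.3183+0.1617i)  (-0.1187-0.4445i)·(+0.0704+0.0965i)
Y_2^0(R⁻¹ n̂) = -0.314993+0.000000i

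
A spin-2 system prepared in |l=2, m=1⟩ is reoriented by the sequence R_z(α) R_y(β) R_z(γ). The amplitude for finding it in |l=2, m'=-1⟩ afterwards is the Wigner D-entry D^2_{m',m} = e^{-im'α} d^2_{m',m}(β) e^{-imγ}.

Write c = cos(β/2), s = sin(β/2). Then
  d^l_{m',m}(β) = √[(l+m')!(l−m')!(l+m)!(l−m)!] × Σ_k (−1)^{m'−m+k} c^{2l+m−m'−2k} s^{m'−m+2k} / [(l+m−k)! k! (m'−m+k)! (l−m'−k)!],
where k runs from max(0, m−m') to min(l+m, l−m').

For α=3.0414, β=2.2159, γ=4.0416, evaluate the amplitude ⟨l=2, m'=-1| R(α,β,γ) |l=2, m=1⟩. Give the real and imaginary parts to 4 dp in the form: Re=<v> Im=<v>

D^2_{-1,1}(3.0414,2.2159,4.0416) = e^{-i·-1·3.0414}·d^2_{-1,1}(2.2159)·e^{-i·1·4.0416}. Compute d first:
Half-angle: c=0.446497, s=0.894785. N=√(1·6·6·1)=6.000000
Admissible k: 2..3 (factorial args all ≥0)
  k=2: (−1)^0·6.0000/(2)·0.4465^2·0.8948^2 = +0.478846
  k=3: (−1)^1·6.0000/(6)·0.4465^0·0.8948^4 = -0.641025
d^2_{-1,1}(2.2159) = +0.478846 -0.641025 = -0.162180
Attach z-rotation phases: D = e^{-i(-1)(3.0414)}·(-0.162180)·e^{-i(1)(4.0416)} = -0.087599+0.136487i

Re=-0.0876 Im=0.1365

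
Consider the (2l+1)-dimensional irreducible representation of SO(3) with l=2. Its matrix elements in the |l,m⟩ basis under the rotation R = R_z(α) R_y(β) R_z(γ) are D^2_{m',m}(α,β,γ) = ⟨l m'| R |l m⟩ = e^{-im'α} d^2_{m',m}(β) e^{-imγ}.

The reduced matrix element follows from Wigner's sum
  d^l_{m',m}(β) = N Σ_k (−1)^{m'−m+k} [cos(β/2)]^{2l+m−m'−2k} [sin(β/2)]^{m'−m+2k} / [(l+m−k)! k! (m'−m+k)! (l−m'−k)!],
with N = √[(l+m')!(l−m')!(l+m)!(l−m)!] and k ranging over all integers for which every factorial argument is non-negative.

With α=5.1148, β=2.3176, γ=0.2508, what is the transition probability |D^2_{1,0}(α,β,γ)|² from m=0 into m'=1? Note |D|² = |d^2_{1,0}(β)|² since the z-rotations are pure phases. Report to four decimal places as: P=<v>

P=0.3728

Split into d^2_{1,0}(β=2.3176) × two z-phases.
c=cos(2.3176/2)=0.400439, s=sin(2.3176/2)=0.916323; N=√[6·1·2·2]=4.898979
k∈{0,1} keeps every argument non-negative
  k=0: (−1)^1·4.8990/(2)·0.4004^3·0.9163^1 = -0.144123
  k=1: (−1)^2·4.8990/(2)·0.4004^1·0.9163^3 = +0.754673
d^2_{1,0}(2.3176) = -0.144123 +0.754673 = +0.610549
|D^2_{1,0}|² = |d^2_{1,0}(β)|² = (+0.610549)² = 0.372770 (the z-rotation phases have unit modulus)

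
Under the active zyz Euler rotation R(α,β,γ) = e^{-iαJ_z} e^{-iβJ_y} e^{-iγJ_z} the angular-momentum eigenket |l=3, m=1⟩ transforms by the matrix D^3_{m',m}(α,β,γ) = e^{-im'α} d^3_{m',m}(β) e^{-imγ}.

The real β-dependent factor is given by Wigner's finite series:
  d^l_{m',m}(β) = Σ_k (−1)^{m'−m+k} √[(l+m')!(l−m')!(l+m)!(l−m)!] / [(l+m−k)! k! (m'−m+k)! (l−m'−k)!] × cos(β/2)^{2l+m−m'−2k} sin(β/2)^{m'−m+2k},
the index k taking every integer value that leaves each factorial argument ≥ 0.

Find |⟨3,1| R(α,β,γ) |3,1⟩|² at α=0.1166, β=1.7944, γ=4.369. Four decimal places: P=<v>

Split into d^3_{1,1}(β=1.7944) × two z-phases.
Half-angle: c=0.623801, s=0.781583. N=√(24·2·24·2)=48.000000
Admissible k: 0..2 (factorial args all ≥0)
  k=0: (−1)^0·48.0000/(48)·0.6238^6·0.7816^0 = +0.058922
  k=1: (−1)^1·48.0000/(6)·0.6238^4·0.7816^2 = -0.739988
  k=2: (−1)^2·48.0000/(8)·0.6238^2·0.7816^4 = +0.871253
d^3_{1,1}(1.7944) = +0.058922 -0.739988 +0.871253 = +0.190187
|D^3_{1,1}|² = |d^3_{1,1}(β)|² = (+0.190187)² = 0.036171 (the z-rotation phases have unit modulus)

P=0.0362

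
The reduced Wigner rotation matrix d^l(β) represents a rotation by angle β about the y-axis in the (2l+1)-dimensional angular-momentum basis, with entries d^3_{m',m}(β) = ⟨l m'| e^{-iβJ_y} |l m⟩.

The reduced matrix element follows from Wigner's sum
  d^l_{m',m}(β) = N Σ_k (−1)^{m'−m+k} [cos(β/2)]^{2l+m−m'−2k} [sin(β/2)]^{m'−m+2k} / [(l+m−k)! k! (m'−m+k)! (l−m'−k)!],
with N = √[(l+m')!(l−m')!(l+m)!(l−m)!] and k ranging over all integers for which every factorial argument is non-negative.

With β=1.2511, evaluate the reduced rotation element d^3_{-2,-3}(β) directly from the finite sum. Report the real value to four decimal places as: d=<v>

d^3_{-2,-3}(β=1.2511) via Wigner's sum:
With c≡cos(β/2)=0.810641 and s≡sin(β/2)=0.585543, N=[1·120·1·720]^{1/2}=293.938769
Admissible k: 0..0 (factorial args all ≥0)
  k=0: (−1)^1·293.9388/(120)·0.8106^5·0.5855^1 = -0.502086
d^3_{-2,-3}(1.2511) = -0.502086

d=-0.5021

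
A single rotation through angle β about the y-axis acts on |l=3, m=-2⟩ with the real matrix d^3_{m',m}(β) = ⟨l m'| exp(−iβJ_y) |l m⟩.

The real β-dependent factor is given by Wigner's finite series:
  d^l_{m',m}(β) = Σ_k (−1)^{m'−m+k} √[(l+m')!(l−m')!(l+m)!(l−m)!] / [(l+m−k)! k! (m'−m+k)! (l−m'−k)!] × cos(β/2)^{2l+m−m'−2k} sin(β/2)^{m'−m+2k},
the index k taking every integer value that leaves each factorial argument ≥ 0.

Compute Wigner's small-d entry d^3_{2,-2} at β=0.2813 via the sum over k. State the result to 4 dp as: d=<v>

d^3_{2,-2}(β=0.2813) via Wigner's sum:
With c≡cos(β/2)=0.990125 and s≡sin(β/2)=0.140187, N=[120·1·1·120]^{1/2}=120.000000
The bounds max(0,m−m')=0 and min(l+m,l−m')=1 give 2 terms
  k=0: (−1)^4·120.0000/(24)·0.9901^2·0.1402^4 = +0.001893
  k=1: (−1)^5·120.0000/(120)·0.9901^0·0.1402^6 = -0.000008
d^3_{2,-2}(0.2813) = +0.001893 -0.000008 = +0.001886

d=0.0019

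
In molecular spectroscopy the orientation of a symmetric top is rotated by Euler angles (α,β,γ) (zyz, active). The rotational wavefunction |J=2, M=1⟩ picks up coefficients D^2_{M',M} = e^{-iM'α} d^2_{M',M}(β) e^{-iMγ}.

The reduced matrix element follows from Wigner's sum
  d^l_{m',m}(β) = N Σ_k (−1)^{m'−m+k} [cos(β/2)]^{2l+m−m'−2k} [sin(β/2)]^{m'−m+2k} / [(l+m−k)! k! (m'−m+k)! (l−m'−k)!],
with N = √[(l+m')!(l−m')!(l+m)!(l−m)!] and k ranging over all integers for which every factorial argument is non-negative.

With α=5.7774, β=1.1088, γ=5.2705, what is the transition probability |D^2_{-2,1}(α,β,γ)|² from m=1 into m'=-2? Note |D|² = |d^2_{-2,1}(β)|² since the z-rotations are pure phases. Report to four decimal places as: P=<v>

First d^2_{-2,1}(β=1.1088), then the phase factors e^{-i(-2)α} and e^{-i(1)γ}:
c=cos(1.1088/2)=0.850216, s=sin(1.1088/2)=0.526433; N=√[1·24·6·1]=12.000000
k: max(0,(1)−(-2))=3 … min(2+(1),2−(-2))=3
  k=3: (−1)^0·12.0000/(6)·0.8502^1·0.5264^3 = +0.248079
d^2_{-2,1}(1.1088) = +0.248079
|D^2_{-2,1}|² = |d^2_{-2,1}(β)|² = (+0.248079)² = 0.061543 (the z-rotation phases have unit modulus)

P=0.0615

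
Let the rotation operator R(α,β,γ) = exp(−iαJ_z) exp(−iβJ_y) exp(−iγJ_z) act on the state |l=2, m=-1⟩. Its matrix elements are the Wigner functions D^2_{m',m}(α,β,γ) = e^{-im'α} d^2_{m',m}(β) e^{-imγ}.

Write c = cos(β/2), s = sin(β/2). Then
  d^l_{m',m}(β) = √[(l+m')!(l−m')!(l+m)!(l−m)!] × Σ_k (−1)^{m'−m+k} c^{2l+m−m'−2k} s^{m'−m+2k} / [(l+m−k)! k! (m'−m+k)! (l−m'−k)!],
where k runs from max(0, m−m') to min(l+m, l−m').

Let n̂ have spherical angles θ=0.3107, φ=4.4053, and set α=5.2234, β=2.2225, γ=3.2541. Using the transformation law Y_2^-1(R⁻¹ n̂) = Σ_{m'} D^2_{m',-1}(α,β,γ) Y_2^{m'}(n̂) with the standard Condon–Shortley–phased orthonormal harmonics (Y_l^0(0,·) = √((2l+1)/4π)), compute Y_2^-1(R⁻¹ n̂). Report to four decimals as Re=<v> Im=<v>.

Re=-0.2870 Im=0.0389

Need the full column D^2_{m',-1} for m'=−2..2 at α=5.2234, β=2.2225, γ=3.2541.
cos(β/2)=0.443542, sin(β/2)=0.896254
d^2_{-2,-1}: single k=1 term ⇒ +0.156410;  D = +0.066092+0.141760i
d^2_{-1,-1}: k∈[0..1] ⇒ +0.038702 -0.474080 = -0.435378;  D = +0.254215-0.353453i
d^2_{0,-1}: k∈[0..1] ⇒ -0.191562 +0.782173 = +0.590611;  D = -0.586877-0.066308i
d^2_{1,-1}: k∈[0..1] ⇒ +0.474080 -0.645244 = -0.171164;  D = +0.066418+0.157752i
d^2_{2,-1}: single k=0 term ⇒ -0.638642;  D = -0.392208+0.504020i
Y_2^{m'}(θ=0.3107,φ=4.4053) and Σ D·Y over m':
  (+0.0661+0.1418i)·(-0.0295-0.0208i)  (+0.2542-0.3535i)·(-0.0680+0.2144i)  (-0.5869-0.0663i)·(+0.5423+0.0000i)  (+0.0664+0.1578i)·(+0.0680+0.2144i)  (-0.3922+0.5040i)·(-0.0295+0.0208i)
Y_2^-1(R⁻¹ n̂) = -0.287021+0.038929i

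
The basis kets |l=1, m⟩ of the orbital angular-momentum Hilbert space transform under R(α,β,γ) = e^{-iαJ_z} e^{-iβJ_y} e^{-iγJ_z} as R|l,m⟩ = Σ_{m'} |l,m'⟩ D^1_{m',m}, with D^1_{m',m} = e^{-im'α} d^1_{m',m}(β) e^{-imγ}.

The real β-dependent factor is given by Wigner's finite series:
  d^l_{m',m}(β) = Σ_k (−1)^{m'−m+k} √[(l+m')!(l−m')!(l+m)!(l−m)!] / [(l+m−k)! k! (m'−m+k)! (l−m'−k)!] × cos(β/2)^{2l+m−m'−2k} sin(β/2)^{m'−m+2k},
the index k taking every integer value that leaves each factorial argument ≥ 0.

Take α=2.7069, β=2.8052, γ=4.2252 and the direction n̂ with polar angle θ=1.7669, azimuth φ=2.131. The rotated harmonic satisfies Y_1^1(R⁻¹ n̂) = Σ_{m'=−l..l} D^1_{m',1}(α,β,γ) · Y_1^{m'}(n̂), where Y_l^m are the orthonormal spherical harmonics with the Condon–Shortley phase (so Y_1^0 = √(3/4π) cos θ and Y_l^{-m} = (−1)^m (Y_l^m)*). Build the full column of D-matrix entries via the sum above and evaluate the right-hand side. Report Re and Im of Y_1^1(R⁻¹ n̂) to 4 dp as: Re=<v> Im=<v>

Need the full column D^1_{m',1} for m'=−1..1 at α=2.7069, β=2.8052, γ=4.2252.
cos(β/2)=0.167404, sin(β/2)=0.985888
d^1_{-1,1}: single k=2 term ⇒ +0.971976;  D = +0.051002-0.970637i
d^1_{0,1}: single k=1 term ⇒ +0.233405;  D = -0.109267+0.206249i
d^1_{1,1}: single k=0 term ⇒ +0.028024;  D = +0.022328-0.016936i
Y_1^{m'}(θ=1.7669,φ=2.131) and Σ D·Y over m':
  (+0.0510-0.9706i)·(-0.1801-0.2871i)  (-0.1093+0.2062i)·(-0.0952+0.0000i)  (+0.0223-0.0169i)·(+0.1801-0.2871i)
Y_1^1(R⁻¹ n̂) = -0.278267+0.131039i

Re=-0.2783 Im=0.1310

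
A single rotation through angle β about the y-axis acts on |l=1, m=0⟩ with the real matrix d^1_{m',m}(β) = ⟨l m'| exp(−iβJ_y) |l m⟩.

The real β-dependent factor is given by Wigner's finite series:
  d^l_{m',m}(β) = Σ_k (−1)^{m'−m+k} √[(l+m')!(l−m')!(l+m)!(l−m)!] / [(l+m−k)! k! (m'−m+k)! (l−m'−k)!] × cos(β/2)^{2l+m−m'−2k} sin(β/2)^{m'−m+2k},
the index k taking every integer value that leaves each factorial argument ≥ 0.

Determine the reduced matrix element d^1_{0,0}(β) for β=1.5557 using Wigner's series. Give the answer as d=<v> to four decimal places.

d^1_{0,0}(β=1.5557) via Wigner's sum:
c=cos(1.5557/2)=0.712424, s=sin(1.5557/2)=0.701749; N=√[1·1·1·1]=1.000000
Admissible k: 0..1 (factorial args all ≥0)
  k=0: (−1)^0·1.0000/(1)·0.7124^2·0.7017^0 = +0.507548
  k=1: (−1)^1·1.0000/(1)·0.7124^0·0.7017^2 = -0.492452
d^1_{0,0}(1.5557) = +0.507548 -0.492452 = +0.015096

d=0.0151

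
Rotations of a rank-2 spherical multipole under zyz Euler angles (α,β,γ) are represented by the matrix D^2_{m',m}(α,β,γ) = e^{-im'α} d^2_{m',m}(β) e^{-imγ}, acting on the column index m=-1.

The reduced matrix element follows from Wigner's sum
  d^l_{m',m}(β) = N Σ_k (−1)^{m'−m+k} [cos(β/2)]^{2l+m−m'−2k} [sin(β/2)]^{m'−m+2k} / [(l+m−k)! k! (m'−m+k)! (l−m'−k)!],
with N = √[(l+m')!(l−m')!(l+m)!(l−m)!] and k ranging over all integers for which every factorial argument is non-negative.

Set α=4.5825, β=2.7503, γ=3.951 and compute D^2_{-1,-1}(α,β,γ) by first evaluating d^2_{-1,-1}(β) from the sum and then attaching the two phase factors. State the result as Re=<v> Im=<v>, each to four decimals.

Re=0.0677 Im=-0.0837

Split into d^2_{-1,-1}(β=2.7503) × two z-phases.
With c≡cos(β/2)=0.194401 and s≡sin(β/2)=0.980922, N=[1·6·1·6]^{1/2}=6.000000
k∈{0,1} keeps every argument non-negative
  k=0: (−1)^0·6.0000/(6)·0.1944^4·0.9809^0 = +0.001428
  k=1: (−1)^1·6.0000/(2)·0.1944^2·0.9809^2 = -0.109090
d^2_{-1,-1}(2.7503) = +0.001428 -0.109090 = -0.107662
D = (-0.129524-0.991576i)·(-0.107662)·(-0.689928-0.723878i) = +0.067657-0.083748i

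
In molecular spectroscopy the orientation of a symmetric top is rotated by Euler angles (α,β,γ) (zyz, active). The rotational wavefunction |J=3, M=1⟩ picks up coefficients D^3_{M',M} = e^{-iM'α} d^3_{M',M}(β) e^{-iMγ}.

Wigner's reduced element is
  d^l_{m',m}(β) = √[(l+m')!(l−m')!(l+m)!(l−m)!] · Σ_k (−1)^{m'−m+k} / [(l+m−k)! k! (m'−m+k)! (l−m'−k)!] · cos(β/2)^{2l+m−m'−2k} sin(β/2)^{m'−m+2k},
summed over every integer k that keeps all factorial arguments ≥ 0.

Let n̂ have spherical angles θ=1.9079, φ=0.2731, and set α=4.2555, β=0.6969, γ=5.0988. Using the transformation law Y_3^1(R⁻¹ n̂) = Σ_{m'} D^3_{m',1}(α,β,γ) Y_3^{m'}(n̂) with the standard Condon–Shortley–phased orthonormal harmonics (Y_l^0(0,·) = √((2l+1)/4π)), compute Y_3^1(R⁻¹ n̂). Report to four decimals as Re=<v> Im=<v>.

Re=0.2829 Im=-0.0055

Need the full column D^3_{m',1} for m'=−3..3 at α=4.2555, β=0.6969, γ=5.0988.
cos(β/2)=0.939903, sin(β/2)=0.341441
d^3_{-3,1}: single k=4 term ⇒ +0.046503;  D = +0.008613+0.045698i
d^3_{-2,1}: k∈[3..4] ⇒ +0.209039 -0.013793 = +0.195246;  D = -0.188141-0.052193i
d^3_{-1,1}: k∈[2..4] ⇒ +0.545903 -0.096055 +0.001585 = +0.451433;  D = +0.300204-0.337149i
d^3_{0,1}: k∈[1..3] ⇒ +0.867605 -0.343486 +0.015110 = +0.539228;  D = +0.203217+0.499470i
d^3_{1,1}: k∈[0..2] ⇒ +0.689443 -0.727871 +0.072041 = +0.033613;  D = -0.033530-0.002367i
d^3_{2,1}: k∈[0..1] ⇒ -0.792012 +0.209039 = -0.582972;  D = -0.293387+0.503767i
d^3_{3,1}: single k=0 term ⇒ +0.352379;  D = +0.195036+0.293483i
Y_3^{m'}(θ=1.9079,φ=0.2731) and Σ D·Y over m':
  (+0.0086+0.0457i)·(+0.2394-0.2562i)  (-0.1881-0.0522i)·(-0.2572+0.1564i)  (+0.3002-0.3371i)·(-0.1330+0.0373i)  (+0.2032+0.4995i)·(+0.3028+0.0000i)  (-0.0335-0.0024i)·(+0.1330+0.0373i)  (-0.2934+0.5038i)·(-0.2572-0.1564i)  (+0.1950+0.2935i)·(-0.2394-0.2562i)
Y_3^1(R⁻¹ n̂) = +0.282864-0.005505i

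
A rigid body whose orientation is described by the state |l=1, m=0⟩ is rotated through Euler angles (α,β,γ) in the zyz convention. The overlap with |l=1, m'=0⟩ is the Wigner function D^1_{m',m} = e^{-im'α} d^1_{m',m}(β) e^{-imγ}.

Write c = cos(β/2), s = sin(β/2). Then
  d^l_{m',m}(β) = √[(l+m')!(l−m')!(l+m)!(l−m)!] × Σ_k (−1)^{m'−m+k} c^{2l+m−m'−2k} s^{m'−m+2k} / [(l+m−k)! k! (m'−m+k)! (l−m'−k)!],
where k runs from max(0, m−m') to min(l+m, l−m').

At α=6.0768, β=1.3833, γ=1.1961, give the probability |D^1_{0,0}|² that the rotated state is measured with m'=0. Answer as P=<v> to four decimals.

P=0.0347

D^1_{0,0}(6.0768,1.3833,1.1961) = e^{-i·0·6.0768}·d^1_{0,0}(1.3833)·e^{-i·0·1.1961}. Compute d first:
c=cos(1.3833/2)=0.770195, s=sin(1.3833/2)=0.637809; N=√[1·1·1·1]=1.000000
k∈{0,1} keeps every argument non-negative
  k=0: (−1)^0·1.0000/(1)·0.7702^2·0.6378^0 = +0.593200
  k=1: (−1)^1·1.0000/(1)·0.7702^0·0.6378^2 = -0.406800
d^1_{0,0}(1.3833) = +0.593200 -0.406800 = +0.186400
|D^1_{0,0}|² = |d^1_{0,0}(β)|² = (+0.186400)² = 0.034745 (the z-rotation phases have unit modulus)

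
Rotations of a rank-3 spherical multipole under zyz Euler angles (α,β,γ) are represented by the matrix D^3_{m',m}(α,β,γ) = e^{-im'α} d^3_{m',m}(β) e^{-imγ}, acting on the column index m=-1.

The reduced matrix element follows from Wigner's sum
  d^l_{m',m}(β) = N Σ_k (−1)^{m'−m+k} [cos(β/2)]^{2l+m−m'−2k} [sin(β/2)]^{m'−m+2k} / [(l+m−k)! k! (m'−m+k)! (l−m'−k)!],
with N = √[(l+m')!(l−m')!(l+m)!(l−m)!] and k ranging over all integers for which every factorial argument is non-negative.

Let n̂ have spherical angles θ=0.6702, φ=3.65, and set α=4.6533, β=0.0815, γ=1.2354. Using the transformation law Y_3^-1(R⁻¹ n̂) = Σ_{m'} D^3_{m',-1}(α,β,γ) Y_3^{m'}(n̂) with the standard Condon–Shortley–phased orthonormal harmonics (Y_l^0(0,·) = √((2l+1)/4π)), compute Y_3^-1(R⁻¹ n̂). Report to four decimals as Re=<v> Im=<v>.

Re=-0.2974 Im=0.3123

Need the full column D^3_{m',-1} for m'=−3..3 at α=4.6533, β=0.0815, γ=1.2354.
cos(β/2)=0.999170, sin(β/2)=0.040739
d^3_{-3,-1}: single k=2 term ⇒ +0.006406;  D = -0.005583+0.003142i
d^3_{-2,-1}: k∈[1..2] ⇒ +0.128293 -0.000427 = +0.127867;  D = -0.056029-0.114938i
d^3_{-1,-1}: k∈[0..2] ⇒ +0.995029 -0.013233 +0.000016 = +0.981813;  D = +0.906404-0.377343i
d^3_{0,-1}: k∈[0..2] ⇒ -0.140538 +0.000701 -0.000000 = -0.139838;  D = -0.046027-0.132046i
d^3_{1,-1}: k∈[0..2] ⇒ +0.009925 -0.000022 +0.000000 = +0.009903;  D = -0.009527+0.002702i
d^3_{2,-1}: k∈[0..1] ⇒ -0.000427 +0.000000 = -0.000426;  D = +0.000092+0.000416i
d^3_{3,-1}: single k=0 term ⇒ +0.000011;  D = +0.000011-0.000002i
Y_3^{m'}(θ=0.6702,φ=3.65) and Σ D·Y over m':
  (-0.0056+0.0031i)·(-0.0046+0.0999i)  (-0.0560-0.1149i)·(+0.1626-0.2628i)  (+0.9064-0.3773i)·(-0.3631+0.2024i)  (-0.0460-0.1320i)·(+0.0207+0.0000i)  (-0.0095+0.0027i)·(+0.3631+0.2024i)  (+0.0001+0.0004i)·(+0.1626+0.2628i)  (+0.0000-0.0000i)·(+0.0046+0.0999i)
Y_3^-1(R⁻¹ n̂) = -0.297445+0.312327i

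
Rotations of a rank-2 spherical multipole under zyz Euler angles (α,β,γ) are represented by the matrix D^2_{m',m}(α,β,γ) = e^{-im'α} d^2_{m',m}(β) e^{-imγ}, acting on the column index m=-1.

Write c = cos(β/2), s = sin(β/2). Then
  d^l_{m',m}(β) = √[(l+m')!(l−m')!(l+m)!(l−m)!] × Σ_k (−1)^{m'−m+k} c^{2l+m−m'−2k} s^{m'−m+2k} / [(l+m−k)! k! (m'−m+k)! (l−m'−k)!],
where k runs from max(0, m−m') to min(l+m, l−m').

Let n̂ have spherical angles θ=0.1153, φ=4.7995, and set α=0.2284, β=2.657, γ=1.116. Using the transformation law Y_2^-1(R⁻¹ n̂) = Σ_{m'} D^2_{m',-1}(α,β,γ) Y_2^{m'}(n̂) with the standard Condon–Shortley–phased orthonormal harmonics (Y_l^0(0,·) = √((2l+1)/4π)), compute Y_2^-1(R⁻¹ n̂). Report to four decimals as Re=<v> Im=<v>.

Need the full column D^2_{m',-1} for m'=−2..2 at α=0.2284, β=2.657, γ=1.116.
cos(β/2)=0.239933, sin(β/2)=0.970790
d^2_{-2,-1}: single k=1 term ⇒ +0.026818;  D = -0.000054+0.026818i
d^2_{-1,-1}: k∈[0..1] ⇒ +0.003314 -0.162761 = -0.159447;  D = -0.035791-0.155378i
d^2_{0,-1}: k∈[0..1] ⇒ -0.032845 +0.537700 = +0.504855;  D = +0.221772+0.453537i
d^2_{1,-1}: k∈[0..1] ⇒ +0.162761 -0.888179 = -0.725418;  D = -0.457938-0.562604i
d^2_{2,-1}: single k=0 term ⇒ -0.439030;  D = -0.347046-0.268899i
Y_2^{m'}(θ=0.1153,φ=4.7995) and Σ D·Y over m':
  (-0.0001+0.0268i)·(-0.0050+0.0009i)  (-0.0358-0.1554i)·(+0.0077+0.0880i)  (+0.2218+0.4535i)·(+0.6183+0.0000i)  (-0.4579-0.5626i)·(-0.0077+0.0880i)  (-0.3470-0.2689i)·(-0.0050-0.0009i)
Y_2^-1(R⁻¹ n̂) = +0.204990+0.241633i

Re=0.2050 Im=0.2416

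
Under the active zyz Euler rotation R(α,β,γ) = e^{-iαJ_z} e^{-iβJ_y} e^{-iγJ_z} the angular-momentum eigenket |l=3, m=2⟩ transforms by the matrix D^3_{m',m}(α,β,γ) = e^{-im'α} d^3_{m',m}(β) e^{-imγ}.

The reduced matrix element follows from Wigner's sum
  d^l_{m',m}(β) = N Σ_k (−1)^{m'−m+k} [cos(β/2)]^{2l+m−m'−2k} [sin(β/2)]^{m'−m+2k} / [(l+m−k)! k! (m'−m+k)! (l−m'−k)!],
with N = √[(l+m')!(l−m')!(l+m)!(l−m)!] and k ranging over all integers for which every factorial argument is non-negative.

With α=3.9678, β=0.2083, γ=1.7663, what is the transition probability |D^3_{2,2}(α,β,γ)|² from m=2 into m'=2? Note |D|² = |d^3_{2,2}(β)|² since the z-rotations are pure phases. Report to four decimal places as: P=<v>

P=0.8373

First d^3_{2,2}(β=0.2083), then the phase factors e^{-i(2)α} and e^{-i(2)γ}:
With c≡cos(β/2)=0.994581 and s≡sin(β/2)=0.103962, N=[120·1·120·1]^{1/2}=120.000000
k: max(0,(2)−(2))=0 … min(3+(2),3−(2))=1
  k=0: (−1)^0·120.0000/(120)·0.9946^6·0.1040^0 = +0.967925
  k=1: (−1)^1·120.0000/(24)·0.9946^4·0.1040^2 = -0.052878
d^3_{2,2}(0.2083) = +0.967925 -0.052878 = +0.915047
|D^3_{2,2}|² = |d^3_{2,2}(β)|² = (+0.915047)² = 0.837310 (the z-rotation phases have unit modulus)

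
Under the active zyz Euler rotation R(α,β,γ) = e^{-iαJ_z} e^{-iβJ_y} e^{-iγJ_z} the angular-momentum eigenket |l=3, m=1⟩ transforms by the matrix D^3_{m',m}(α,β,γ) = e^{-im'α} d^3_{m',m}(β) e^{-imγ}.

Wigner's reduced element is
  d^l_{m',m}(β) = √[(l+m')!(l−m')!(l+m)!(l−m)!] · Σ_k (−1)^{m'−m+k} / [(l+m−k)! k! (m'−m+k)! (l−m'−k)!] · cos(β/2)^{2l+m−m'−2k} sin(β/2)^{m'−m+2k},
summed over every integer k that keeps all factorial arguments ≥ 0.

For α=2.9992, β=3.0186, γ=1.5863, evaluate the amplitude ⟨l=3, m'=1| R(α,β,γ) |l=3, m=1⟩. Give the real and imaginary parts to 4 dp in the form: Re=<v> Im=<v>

Re=-0.0028 Im=0.0222

D^3_{1,1}(2.9992,3.0186,1.5863) = e^{-i·1·2.9992}·d^3_{1,1}(3.0186)·e^{-i·1·1.5863}. Compute d first:
c=cos(3.0186/2)=0.061458, s=sin(3.0186/2)=0.998110; N=√[24·2·24·2]=48.000000
k: max(0,(1)−(1))=0 … min(3+(1),3−(1))=2
  k=0: (−1)^0·48.0000/(48)·0.0615^6·0.9981^0 = +0.000000
  k=1: (−1)^1·48.0000/(6)·0.0615^4·0.9981^2 = -0.000114
  k=2: (−1)^2·48.0000/(8)·0.0615^2·0.9981^4 = +0.022491
d^3_{1,1}(3.0186) = +0.000000 -0.000114 +0.022491 = +0.022378
Attach z-rotation phases: D = e^{-i(1)(2.9992)}·(+0.022378)·e^{-i(1)(1.5863)} = -0.002832+0.022198i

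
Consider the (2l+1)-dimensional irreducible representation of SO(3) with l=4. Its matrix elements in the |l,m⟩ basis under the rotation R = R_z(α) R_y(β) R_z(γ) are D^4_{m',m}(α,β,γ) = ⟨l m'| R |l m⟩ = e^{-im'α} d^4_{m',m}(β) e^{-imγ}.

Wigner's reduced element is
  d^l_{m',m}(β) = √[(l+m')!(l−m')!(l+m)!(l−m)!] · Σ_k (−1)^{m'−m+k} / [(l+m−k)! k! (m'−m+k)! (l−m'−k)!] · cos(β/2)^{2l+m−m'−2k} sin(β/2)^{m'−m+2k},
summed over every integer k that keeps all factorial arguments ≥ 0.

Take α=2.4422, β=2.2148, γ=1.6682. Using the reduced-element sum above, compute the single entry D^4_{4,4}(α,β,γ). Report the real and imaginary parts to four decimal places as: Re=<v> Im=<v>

Re=-0.0012 Im=0.0011

D^4_{4,4}(2.4422,2.2148,1.6682) = e^{-i·4·2.4422}·d^4_{4,4}(2.2148)·e^{-i·4·1.6682}. Compute d first:
c=cos(2.2148/2)=0.446989, s=sin(2.2148/2)=0.894540; N=√[40320·1·40320·1]=40320.000000
k∈{0} keeps every argument non-negative
  k=0: (−1)^0·40320.0000/(40320)·0.4470^8·0.8945^0 = +0.001594
d^4_{4,4}(2.2148) = +0.001594
Phases: e^{-i·(4)·2.4422}=-0.941406+0.337276i, e^{-i·(4)·1.6682}=+0.925055-0.379832i ⇒ D=-0.001184+0.001067i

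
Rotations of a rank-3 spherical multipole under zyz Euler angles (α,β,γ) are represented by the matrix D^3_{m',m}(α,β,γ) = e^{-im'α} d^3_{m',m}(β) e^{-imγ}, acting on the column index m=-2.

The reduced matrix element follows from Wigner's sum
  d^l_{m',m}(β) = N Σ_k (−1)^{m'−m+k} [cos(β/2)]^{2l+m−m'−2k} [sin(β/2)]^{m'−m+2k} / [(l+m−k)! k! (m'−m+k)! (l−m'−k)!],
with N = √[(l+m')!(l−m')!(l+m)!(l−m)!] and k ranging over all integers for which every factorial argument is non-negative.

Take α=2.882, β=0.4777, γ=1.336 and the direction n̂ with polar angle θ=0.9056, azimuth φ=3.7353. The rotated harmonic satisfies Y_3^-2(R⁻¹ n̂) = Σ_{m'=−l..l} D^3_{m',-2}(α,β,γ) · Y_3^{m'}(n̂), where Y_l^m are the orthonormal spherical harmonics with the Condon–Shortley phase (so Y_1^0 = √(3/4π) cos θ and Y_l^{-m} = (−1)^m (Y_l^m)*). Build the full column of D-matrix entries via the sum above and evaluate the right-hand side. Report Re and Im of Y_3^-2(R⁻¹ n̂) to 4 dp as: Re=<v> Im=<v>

Need the full column D^3_{m',-2} for m'=−3..3 at α=2.882, β=0.4777, γ=1.336.
cos(β/2)=0.971611, sin(β/2)=0.236585
d^3_{-3,-2}: single k=1 term ⇒ +0.501794;  D = +0.159002-0.475936i
d^3_{-2,-2}: k∈[0..1] ⇒ +0.841305 -0.249411 = +0.591895;  D = -0.325371+0.494442i
d^3_{-1,-2}: k∈[0..1] ⇒ -0.647813 +0.076819 = -0.570993;  D = -0.425800+0.380431i
d^3_{0,-2}: k∈[0..1] ⇒ +0.273216 -0.016199 = +0.257016;  D = -0.229195+0.116306i
d^3_{1,-2}: k∈[0..1] ⇒ -0.076819 +0.002277 = -0.074542;  D = -0.072904+0.015539i
d^3_{2,-2}: k∈[0..1] ⇒ +0.014788 -0.000175 = +0.014613;  D = -0.014595-0.000724i
d^3_{3,-2}: single k=0 term ⇒ -0.001764;  D = -0.001680-0.000537i
Y_3^{m'}(θ=0.9056,φ=3.7353) and Σ D·Y over m':
  (+0.1590-0.4759i)·(+0.0424+0.1987i)  (-0.3254+0.4944i)·(+0.1461-0.3621i)  (-0.4258+0.3804i)·(-0.1907+0.1287i)  (-0.2292+0.1163i)·(-0.2523+0.0000i)  (-0.0729+0.0155i)·(+0.1907+0.1287i)  (-0.0146-0.0007i)·(+0.1461+0.3621i)  (-0.0017-0.0005i)·(-0.0424+0.1987i)
Y_3^-2(R⁻¹ n̂) = +0.305320+0.032647i

Re=0.3053 Im=0.0326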